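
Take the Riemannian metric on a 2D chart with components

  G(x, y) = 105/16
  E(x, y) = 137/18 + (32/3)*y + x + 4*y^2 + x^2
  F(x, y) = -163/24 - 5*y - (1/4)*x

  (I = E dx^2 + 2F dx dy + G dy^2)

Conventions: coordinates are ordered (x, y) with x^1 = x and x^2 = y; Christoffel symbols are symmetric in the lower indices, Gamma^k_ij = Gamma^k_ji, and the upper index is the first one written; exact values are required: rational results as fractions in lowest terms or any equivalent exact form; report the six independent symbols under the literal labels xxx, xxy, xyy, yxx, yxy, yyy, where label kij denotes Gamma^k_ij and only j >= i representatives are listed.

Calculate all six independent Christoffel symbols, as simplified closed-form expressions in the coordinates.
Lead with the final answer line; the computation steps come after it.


Answer: Gamma_xxx = (-576*x*y + 2976*x - 11520*y^2 - 31728*y - 19952)/(3744*x^2 - 1440*x*y + 1824*x + 720*y^2 + 1200*y + 2201), Gamma_xxy = (15120*y + 20160)/(3744*x^2 - 1440*x*y + 1824*x + 720*y^2 + 1200*y + 2201), Gamma_xyy = -18900/(3744*x^2 - 1440*x*y + 1824*x + 720*y^2 + 1200*y + 2201), Gamma_yxx = (-6912*x^2*y - 9216*x^2 + 1728*x*y + 2304*x - 27648*y^3 - 112320*y^2 - 151200*y - 67564)/(11232*x^2 - 4320*x*y + 5472*x + 2160*y^2 + 3600*y + 6603), Gamma_yxy = (576*x*y + 768*x + 11520*y^2 + 31008*y + 20864)/(3744*x^2 - 1440*x*y + 1824*x + 720*y^2 + 1200*y + 2201), Gamma_yyy = (-720*x - 14400*y - 19560)/(3744*x^2 - 1440*x*y + 1824*x + 720*y^2 + 1200*y + 2201)

E = 137/18 + (32/3)*y + x + 4*y^2 + x^2; F = -163/24 - 5*y - (1/4)*x; G = 105/16
Gamma^k_ij = (1/2) g^{kl} (d_i g_jl + d_j g_il - d_l g_ij), with g^inv = (1/(EG-F^2)) [[G, -F], [-F, E]]
first partials: E_x = 1 + 2*x, E_y = 32/3 + 8*y, F_x = -1/4, F_y = -5, G_x = 0, G_y = 0
D = EG - F^2 = 2201/576 + (25/12)*y + (19/6)*x + (5/4)*y^2 - (5/2)*x*y + (13/2)*x^2
expanded: Gamma^x_xx = (G E_x - 2F F_x + F E_y)/(2D), Gamma^x_xy = (G E_y - F G_x)/(2D), Gamma^x_yy = (2G F_y - G G_x - F G_y)/(2D), Gamma^y_xx = (2E F_x - E E_y - F E_x)/(2D), Gamma^y_xy = (E G_x - F E_y)/(2D), Gamma^y_yy = (E G_y - 2F F_y + F G_x)/(2D); substitute and cancel common factors


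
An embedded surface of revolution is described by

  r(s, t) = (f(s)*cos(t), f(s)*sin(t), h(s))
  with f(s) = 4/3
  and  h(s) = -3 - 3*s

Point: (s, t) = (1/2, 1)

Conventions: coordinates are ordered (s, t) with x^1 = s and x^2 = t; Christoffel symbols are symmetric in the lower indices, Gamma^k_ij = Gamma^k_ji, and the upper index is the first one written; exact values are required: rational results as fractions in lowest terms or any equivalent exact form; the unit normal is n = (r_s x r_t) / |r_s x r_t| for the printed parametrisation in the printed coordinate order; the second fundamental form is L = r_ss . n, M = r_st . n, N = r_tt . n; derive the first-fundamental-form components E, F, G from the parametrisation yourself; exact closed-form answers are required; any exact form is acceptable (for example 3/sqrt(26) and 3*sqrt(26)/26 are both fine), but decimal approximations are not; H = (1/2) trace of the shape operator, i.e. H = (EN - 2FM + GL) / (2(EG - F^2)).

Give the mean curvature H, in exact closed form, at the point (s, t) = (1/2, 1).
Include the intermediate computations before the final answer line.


f = 4/3, f' = 0, f'' = 0, h' = -3, h'' = 0
E = 9, F = 0, G = 16/9; answer radicand W^2 = 9
unnormalised second-form numerators: l = 0, m = 0, n = -4; L = l/sqrt(9), and similarly M = m/sqrt(W^2), N = n/sqrt(W^2)
H = (E*n - 2*F*m + G*l) / (2*(EG - F^2)*sqrt(W^2)); E*n - 2*F*m + G*l = -36, EG - F^2 = 16, so H = (-9/8)/sqrt(9)

Answer: H = -3/8


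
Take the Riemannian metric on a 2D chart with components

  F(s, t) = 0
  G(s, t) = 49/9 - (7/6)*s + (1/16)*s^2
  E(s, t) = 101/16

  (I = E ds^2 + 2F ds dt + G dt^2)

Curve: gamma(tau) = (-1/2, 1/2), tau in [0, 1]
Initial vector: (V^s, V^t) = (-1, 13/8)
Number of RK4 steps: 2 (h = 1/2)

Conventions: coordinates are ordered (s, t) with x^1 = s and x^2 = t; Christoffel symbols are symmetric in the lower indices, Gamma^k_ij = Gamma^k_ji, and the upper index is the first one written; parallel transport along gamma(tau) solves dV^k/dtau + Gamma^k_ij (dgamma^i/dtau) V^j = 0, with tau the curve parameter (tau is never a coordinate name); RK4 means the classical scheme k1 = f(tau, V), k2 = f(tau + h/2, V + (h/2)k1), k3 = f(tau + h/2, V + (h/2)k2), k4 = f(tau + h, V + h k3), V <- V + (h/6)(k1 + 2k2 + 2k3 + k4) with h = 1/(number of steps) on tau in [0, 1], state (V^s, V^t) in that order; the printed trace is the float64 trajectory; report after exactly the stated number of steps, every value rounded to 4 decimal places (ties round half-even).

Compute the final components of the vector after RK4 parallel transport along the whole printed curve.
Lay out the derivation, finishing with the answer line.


gamma'(tau) = (0, 0); f(tau, V)^k = -Gamma^k_ij(gamma(tau)) gamma'^i(tau) V^j; h = 1/2; intermediate values shown to 6 dp
curve data and Christoffel symbols at the stage parameters:
  tau = 0.000000: gamma = (-0.500000, 0.500000), gamma' = (0.000000, 0.000000); Gamma_sss = 0.000000, Gamma_sst = 0.000000, Gamma_stt = 0.097360, Gamma_tss = 0.000000, Gamma_tst = -0.101695, Gamma_ttt = 0.000000
  tau = 0.250000: gamma = (-0.500000, 0.500000), gamma' = (0.000000, 0.000000); Gamma_sss = 0.000000, Gamma_sst = 0.000000, Gamma_stt = 0.097360, Gamma_tss = 0.000000, Gamma_tst = -0.101695, Gamma_ttt = 0.000000
  tau = 0.500000: gamma = (-0.500000, 0.500000), gamma' = (0.000000, 0.000000); Gamma_sss = 0.000000, Gamma_sst = 0.000000, Gamma_stt = 0.097360, Gamma_tss = 0.000000, Gamma_tst = -0.101695, Gamma_ttt = 0.000000
  tau = 0.750000: gamma = (-0.500000, 0.500000), gamma' = (0.000000, 0.000000); Gamma_sss = 0.000000, Gamma_sst = 0.000000, Gamma_stt = 0.097360, Gamma_tss = 0.000000, Gamma_tst = -0.101695, Gamma_ttt = 0.000000
  tau = 1.000000: gamma = (-0.500000, 0.500000), gamma' = (0.000000, 0.000000); Gamma_sss = 0.000000, Gamma_sst = 0.000000, Gamma_stt = 0.097360, Gamma_tss = 0.000000, Gamma_tst = -0.101695, Gamma_ttt = 0.000000
step 0: V^s = -1.0000, V^t = 1.6250
step 1: k1 = (0.000000, 0.000000), k2 = (0.000000, 0.000000), k3 = (0.000000, 0.000000), k4 = (0.000000, 0.000000); V <- V + (h/6)(k1 + 2k2 + 2k3 + k4): V^s = -1.0000, V^t = 1.6250
step 2: k1 = (0.000000, 0.000000), k2 = (0.000000, 0.000000), k3 = (0.000000, 0.000000), k4 = (0.000000, 0.000000); V <- V + (h/6)(k1 + 2k2 + 2k3 + k4): V^s = -1.0000, V^t = 1.6250

Answer: V^s = -1.0000, V^t = 1.6250


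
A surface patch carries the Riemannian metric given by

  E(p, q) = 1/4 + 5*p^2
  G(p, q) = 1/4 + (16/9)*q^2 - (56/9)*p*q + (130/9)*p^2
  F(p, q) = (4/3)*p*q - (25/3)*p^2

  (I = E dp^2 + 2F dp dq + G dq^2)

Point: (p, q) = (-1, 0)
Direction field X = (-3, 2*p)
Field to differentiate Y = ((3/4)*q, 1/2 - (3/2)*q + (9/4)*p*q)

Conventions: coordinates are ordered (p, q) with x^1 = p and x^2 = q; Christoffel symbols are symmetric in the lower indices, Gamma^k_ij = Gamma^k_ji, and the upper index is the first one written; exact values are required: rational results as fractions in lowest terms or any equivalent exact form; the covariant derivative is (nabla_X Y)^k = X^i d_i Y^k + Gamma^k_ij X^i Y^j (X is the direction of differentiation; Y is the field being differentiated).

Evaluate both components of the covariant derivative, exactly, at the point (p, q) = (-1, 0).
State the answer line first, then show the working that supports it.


Answer: (nabla_X Y)^p = -128519/19962, (nabla_X Y)^q = 39673/6654

E = 21/4, F = -25/3, G = 529/36 at the point
E_p = -10, E_q = 0, F_p = 50/3, F_q = -4/3, G_p = -260/9, G_q = 56/9
EG - F^2 = 1109/144;  g^inv = (144/1109) * [[529/36, 25/3], [25/3, 21/4]]
first-kind symbols [ij,l] = (1/2)(d_i g_jl + d_j g_il - d_l g_ij): [pp,p] = E_p/2 = -5, [pp,q] = F_p - E_q/2 = 50/3, [pq,p] = E_q/2 = 0, [pq,q] = G_p/2 = -130/9, [qq,p] = F_q - G_p/2 = 118/9, [qq,q] = G_q/2 = 28/9
Gamma^p_ij = (G*[ij,p] - F*[ij,q])/(EG - F^2), Gamma^q_ij = (E*[ij,q] - F*[ij,p])/(EG - F^2)
Gamma_ppp = 9420/1109, Gamma_ppq = -52000/3327, Gamma_pqq = 283288/9981, Gamma_qpp = 6600/1109, Gamma_qpq = -10920/1109, Gamma_qqq = 54256/3327
X = (-3, -2), Y = (0, 1/2) at the point


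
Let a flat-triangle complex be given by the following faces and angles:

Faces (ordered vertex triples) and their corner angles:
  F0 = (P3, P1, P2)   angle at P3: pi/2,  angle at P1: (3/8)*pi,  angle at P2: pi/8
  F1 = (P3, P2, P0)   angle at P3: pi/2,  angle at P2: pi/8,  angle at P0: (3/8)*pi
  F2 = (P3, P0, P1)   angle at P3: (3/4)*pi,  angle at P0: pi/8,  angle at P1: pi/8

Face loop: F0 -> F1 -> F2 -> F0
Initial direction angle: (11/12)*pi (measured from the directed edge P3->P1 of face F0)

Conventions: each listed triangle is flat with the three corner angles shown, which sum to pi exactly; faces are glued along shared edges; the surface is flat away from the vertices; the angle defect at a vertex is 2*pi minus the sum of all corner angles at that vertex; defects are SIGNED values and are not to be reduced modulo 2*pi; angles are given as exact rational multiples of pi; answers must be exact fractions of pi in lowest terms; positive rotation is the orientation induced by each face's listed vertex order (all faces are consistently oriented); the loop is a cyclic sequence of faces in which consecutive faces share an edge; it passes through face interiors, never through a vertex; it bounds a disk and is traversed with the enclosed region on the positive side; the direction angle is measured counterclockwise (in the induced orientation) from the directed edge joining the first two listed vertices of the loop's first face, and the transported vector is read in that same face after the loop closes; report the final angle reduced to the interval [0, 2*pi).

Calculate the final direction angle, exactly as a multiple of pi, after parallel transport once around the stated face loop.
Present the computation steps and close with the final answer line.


enclosed vertex P3: corner angles sum to (7/4)*pi, defect = 2*pi - (7/4)*pi = pi/4
the rotation equals the total enclosed defect, so the final angle is initial + defects (mod 2*pi)
final angle = (11/12)*pi + pi/4 = (7/6)*pi (mod 2*pi)

Answer: final direction angle = (7/6)*pi


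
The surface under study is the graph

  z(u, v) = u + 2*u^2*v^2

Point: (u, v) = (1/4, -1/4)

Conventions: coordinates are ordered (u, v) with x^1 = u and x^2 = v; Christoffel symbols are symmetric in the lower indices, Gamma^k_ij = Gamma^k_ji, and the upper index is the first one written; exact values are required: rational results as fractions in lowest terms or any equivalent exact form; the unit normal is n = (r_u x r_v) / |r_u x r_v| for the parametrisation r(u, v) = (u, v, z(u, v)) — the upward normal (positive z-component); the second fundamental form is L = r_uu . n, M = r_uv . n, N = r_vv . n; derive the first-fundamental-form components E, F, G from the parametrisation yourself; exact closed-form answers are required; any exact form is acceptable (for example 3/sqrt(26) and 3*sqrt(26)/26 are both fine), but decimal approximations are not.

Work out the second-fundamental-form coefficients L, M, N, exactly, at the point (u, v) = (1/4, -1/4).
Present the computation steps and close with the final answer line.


z_u = 17/16, z_v = -1/16, z_uu = 1/4, z_uv = -1/2, z_vv = 1/4
E = 545/256, F = -17/256, G = 257/256; answer radicand W^2 = 273/128
unnormalised second-form numerators: l = 1/4, m = -1/2, n = 1/4; L = l/sqrt(273/128), and similarly M = m/sqrt(W^2), N = n/sqrt(W^2)

Answer: L = 2*sqrt(546)/273, M = -4*sqrt(546)/273, N = 2*sqrt(546)/273


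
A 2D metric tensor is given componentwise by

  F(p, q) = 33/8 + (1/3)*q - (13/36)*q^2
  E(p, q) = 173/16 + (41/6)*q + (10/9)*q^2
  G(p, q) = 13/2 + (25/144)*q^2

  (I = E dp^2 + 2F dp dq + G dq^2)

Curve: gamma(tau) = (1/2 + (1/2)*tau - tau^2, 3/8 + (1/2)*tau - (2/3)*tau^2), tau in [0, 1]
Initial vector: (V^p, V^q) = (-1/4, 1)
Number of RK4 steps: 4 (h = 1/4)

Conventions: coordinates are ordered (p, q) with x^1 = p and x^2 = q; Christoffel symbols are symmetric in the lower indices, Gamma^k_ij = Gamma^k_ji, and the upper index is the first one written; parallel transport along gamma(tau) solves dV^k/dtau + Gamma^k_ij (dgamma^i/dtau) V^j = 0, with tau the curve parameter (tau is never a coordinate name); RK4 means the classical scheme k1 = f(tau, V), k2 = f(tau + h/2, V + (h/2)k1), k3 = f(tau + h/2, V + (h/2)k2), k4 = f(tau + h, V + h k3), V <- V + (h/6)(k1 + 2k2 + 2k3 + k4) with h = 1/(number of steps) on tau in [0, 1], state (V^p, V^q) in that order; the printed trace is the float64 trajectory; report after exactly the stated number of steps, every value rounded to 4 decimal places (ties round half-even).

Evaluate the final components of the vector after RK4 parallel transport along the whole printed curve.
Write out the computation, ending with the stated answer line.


gamma'(tau) = (1/2 - 2*tau, 1/2 - (4/3)*tau); f(tau, V)^k = -Gamma^k_ij(gamma(tau)) gamma'^i(tau) V^j; h = 1/4; intermediate values shown to 6 dp
curve data and Christoffel symbols at the stage parameters:
  tau = 0.000000: gamma = (0.500000, 0.375000), gamma' = (0.500000, 0.500000); Gamma_ppp = 0.227841, Gamma_ppq = 0.354002, Gamma_pqq = 0.001902, Gamma_qpp = -0.734179, Gamma_qpq = -0.227841, Gamma_qqq = 0.008754
  tau = 0.125000: gamma = (0.546875, 0.427083), gamma' = (0.250000, 0.333333); Gamma_ppp = 0.222868, Gamma_ppq = 0.346471, Gamma_pqq = -0.002031, Gamma_qpp = -0.739104, Gamma_qpq = -0.222868, Gamma_qqq = 0.012658
  tau = 0.250000: gamma = (0.562500, 0.458333), gamma' = (0.000000, 0.166667); Gamma_ppp = 0.219902, Gamma_ppq = 0.342078, Gamma_pqq = -0.004255, Gamma_qpp = -0.741981, Gamma_qpq = -0.219902, Gamma_qqq = 0.014909
  tau = 0.375000: gamma = (0.546875, 0.468750), gamma' = (-0.250000, 0.000000); Gamma_ppp = 0.218917, Gamma_ppq = 0.340635, Gamma_pqq = -0.004975, Gamma_qpp = -0.742928, Gamma_qpq = -0.218917, Gamma_qqq = 0.015644
  tau = 0.500000: gamma = (0.500000, 0.458333), gamma' = (-0.500000, -0.166667); Gamma_ppp = 0.219902, Gamma_ppq = 0.342078, Gamma_pqq = -0.004255, Gamma_qpp = -0.741981, Gamma_qpq = -0.219902, Gamma_qqq = 0.014909
  tau = 0.625000: gamma = (0.421875, 0.427083), gamma' = (-0.750000, -0.333333); Gamma_ppp = 0.222868, Gamma_ppq = 0.346471, Gamma_pqq = -0.002031, Gamma_qpp = -0.739104, Gamma_qpq = -0.222868, Gamma_qqq = 0.012658
  tau = 0.750000: gamma = (0.312500, 0.375000), gamma' = (-1.000000, -0.500000); Gamma_ppp = 0.227841, Gamma_ppq = 0.354002, Gamma_pqq = 0.001902, Gamma_qpp = -0.734179, Gamma_qpq = -0.227841, Gamma_qqq = 0.008754
  tau = 0.875000: gamma = (0.171875, 0.302083), gamma' = (-1.250000, -0.666667); Gamma_ppp = 0.234868, Gamma_ppq = 0.365003, Gamma_pqq = 0.007920, Gamma_qpp = -0.727006, Gamma_qpq = -0.234868, Gamma_qqq = 0.002953
  tau = 1.000000: gamma = (0.000000, 0.208333), gamma' = (-1.500000, -0.833333); Gamma_ppp = 0.244000, Gamma_ppq = 0.379977, Gamma_pqq = 0.016628, Gamma_qpp = -0.717287, Gamma_qpq = -0.244000, Gamma_qqq = -0.005120
step 0: V^p = -0.2500, V^q = 1.0000
step 1: k1 = (-0.105222, -0.010709), k2 = (-0.040772, -0.016745), k3 = (-0.042087, -0.014697), k4 = (0.015560, -0.012024); V <- V + (h/6)(k1 + 2k2 + 2k3 + k4): V^p = -0.2606, V^q = 0.9964
step 2: k1 = (0.015567, -0.012029), k2 = (0.070569, -0.006404), k3 = (0.071005, -0.007719), k4 = (0.128840, -0.007864); V <- V + (h/6)(k1 + 2k2 + 2k3 + k4): V^p = -0.2428, V^q = 0.9944
step 3: k1 = (0.128837, -0.007882), k2 = (0.193396, -0.019342), k3 = (0.195305, -0.024181), k4 = (0.272290, -0.056337); V <- V + (h/6)(k1 + 2k2 + 2k3 + k4): V^p = -0.1937, V^q = 0.9881
step 4: k1 = (0.272311, -0.056516), k2 = (0.367055, -0.115978), k3 = (0.369984, -0.126428), k4 = (0.489335, -0.224673); V <- V + (h/6)(k1 + 2k2 + 2k3 + k4): V^p = -0.1006, V^q = 0.9562

Answer: V^p = -0.1006, V^q = 0.9562


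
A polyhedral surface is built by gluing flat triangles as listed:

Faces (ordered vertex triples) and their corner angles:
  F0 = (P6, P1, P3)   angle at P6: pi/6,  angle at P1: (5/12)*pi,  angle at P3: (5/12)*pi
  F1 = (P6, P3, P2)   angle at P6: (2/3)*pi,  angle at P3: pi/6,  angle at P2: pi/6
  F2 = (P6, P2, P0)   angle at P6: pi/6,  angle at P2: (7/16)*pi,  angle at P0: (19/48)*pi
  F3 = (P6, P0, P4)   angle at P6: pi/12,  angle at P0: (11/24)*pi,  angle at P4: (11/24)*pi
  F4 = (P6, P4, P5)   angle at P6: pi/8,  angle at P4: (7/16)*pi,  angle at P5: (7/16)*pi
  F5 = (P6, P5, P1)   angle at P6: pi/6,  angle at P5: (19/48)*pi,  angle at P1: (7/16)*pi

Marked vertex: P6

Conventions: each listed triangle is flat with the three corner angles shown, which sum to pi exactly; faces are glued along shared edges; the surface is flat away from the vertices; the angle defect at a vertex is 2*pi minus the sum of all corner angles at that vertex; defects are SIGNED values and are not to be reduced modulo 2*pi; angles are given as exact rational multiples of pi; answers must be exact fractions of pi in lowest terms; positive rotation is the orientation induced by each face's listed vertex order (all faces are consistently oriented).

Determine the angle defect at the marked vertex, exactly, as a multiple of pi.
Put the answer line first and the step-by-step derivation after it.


Answer: defect(P6) = (5/8)*pi

Sum of corner angles at P6: (11/8)*pi
defect = 2*pi - (11/8)*pi


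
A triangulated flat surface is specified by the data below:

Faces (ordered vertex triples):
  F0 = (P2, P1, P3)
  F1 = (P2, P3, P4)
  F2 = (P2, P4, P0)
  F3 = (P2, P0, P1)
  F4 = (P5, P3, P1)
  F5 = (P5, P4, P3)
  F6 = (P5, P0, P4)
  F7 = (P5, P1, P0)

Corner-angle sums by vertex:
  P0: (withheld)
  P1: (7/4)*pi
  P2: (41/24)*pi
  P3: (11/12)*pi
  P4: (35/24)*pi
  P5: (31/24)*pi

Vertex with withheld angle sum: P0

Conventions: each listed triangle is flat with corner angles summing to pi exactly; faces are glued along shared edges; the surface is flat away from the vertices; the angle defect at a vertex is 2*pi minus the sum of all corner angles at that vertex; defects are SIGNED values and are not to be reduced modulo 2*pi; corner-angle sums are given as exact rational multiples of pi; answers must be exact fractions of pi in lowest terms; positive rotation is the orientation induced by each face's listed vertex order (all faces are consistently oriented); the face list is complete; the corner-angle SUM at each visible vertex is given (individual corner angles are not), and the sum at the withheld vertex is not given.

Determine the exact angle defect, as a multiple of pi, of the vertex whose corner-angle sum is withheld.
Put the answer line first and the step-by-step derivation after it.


Answer: defect(P0) = (9/8)*pi

V = 6, E = 12, F = 8; chi = V - E + F = 2
Gauss-Bonnet: total defect = 2*pi*chi = 4*pi; visible defects sum to (23/8)*pi


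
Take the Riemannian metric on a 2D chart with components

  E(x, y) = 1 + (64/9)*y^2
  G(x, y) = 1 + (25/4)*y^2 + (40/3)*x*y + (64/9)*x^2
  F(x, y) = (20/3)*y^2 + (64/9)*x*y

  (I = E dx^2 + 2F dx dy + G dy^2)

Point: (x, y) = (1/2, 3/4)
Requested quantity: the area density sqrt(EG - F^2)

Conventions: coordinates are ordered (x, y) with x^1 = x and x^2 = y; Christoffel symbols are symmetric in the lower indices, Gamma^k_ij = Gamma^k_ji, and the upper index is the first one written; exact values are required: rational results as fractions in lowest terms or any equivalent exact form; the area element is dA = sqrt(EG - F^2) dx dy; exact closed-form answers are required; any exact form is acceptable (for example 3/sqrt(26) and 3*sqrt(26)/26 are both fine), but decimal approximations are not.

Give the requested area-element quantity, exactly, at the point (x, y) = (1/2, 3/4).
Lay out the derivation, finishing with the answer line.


E = 5, F = 77/12, G = 6505/576; EG - F^2 = 8809/576

Answer: sqrt(EG - F^2) = sqrt(8809)/24


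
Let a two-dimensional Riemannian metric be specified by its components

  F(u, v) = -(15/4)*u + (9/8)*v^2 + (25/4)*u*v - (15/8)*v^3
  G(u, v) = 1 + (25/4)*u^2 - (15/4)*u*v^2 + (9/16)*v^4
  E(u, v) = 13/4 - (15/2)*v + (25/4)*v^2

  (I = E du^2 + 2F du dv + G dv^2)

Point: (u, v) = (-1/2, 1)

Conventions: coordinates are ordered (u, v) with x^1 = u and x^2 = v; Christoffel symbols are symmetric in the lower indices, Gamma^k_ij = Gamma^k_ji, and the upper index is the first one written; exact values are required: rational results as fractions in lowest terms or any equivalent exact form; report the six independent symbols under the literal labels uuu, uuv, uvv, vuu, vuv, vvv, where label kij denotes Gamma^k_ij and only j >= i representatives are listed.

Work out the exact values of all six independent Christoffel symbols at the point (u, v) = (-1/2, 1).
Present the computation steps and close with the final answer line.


E = 2, F = -2, G = 5 at the point
E_u = 0, E_v = 5, F_u = 5/2, F_v = -13/2, G_u = -10, G_v = 6
EG - F^2 = 6;  g^inv = (1/6) * [[5, 2], [2, 2]]
first-kind symbols [ij,l] = (1/2)(d_i g_jl + d_j g_il - d_l g_ij): [uu,u] = E_u/2 = 0, [uu,v] = F_u - E_v/2 = 0, [uv,u] = E_v/2 = 5/2, [uv,v] = G_u/2 = -5, [vv,u] = F_v - G_u/2 = -3/2, [vv,v] = G_v/2 = 3
Gamma^u_ij = (G*[ij,u] - F*[ij,v])/(EG - F^2), Gamma^v_ij = (E*[ij,v] - F*[ij,u])/(EG - F^2)

Answer: Gamma_uuu = 0, Gamma_uuv = 5/12, Gamma_uvv = -1/4, Gamma_vuu = 0, Gamma_vuv = -5/6, Gamma_vvv = 1/2


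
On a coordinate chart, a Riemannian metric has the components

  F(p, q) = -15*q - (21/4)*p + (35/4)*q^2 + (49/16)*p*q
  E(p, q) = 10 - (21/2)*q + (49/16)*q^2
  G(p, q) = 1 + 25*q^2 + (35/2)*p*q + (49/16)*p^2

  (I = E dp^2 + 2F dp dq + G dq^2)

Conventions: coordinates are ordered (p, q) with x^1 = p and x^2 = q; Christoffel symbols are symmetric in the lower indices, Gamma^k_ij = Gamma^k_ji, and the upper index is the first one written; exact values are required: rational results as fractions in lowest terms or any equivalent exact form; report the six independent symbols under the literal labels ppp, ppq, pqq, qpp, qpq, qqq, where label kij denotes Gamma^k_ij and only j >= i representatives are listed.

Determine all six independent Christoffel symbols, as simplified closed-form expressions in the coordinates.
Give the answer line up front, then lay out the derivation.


Answer: Gamma_ppp = 0, Gamma_ppq = (49*q - 84)/(49*p^2 + 280*p*q + 449*q^2 - 168*q + 160), Gamma_pqq = (140*q - 240)/(49*p^2 + 280*p*q + 449*q^2 - 168*q + 160), Gamma_qpp = 0, Gamma_qpq = (49*p + 140*q)/(49*p^2 + 280*p*q + 449*q^2 - 168*q + 160), Gamma_qqq = (140*p + 400*q)/(49*p^2 + 280*p*q + 449*q^2 - 168*q + 160)

E = 10 - (21/2)*q + (49/16)*q^2; F = -15*q - (21/4)*p + (35/4)*q^2 + (49/16)*p*q; G = 1 + 25*q^2 + (35/2)*p*q + (49/16)*p^2
Gamma^k_ij = (1/2) g^{kl} (d_i g_jl + d_j g_il - d_l g_ij), with g^inv = (1/(EG-F^2)) [[G, -F], [-F, E]]
first partials: E_p = 0, E_q = -21/2 + (49/8)*q, F_p = -21/4 + (49/16)*q, F_q = -15 + (35/2)*q + (49/16)*p, G_p = (35/2)*q + (49/8)*p, G_q = 50*q + (35/2)*p
D = EG - F^2 = 10 - (21/2)*q + (449/16)*q^2 + (35/2)*p*q + (49/16)*p^2
expanded: Gamma^p_pp = (G E_p - 2F F_p + F E_q)/(2D), Gamma^p_pq = (G E_q - F G_p)/(2D), Gamma^p_qq = (2G F_q - G G_p - F G_q)/(2D), Gamma^q_pp = (2E F_p - E E_q - F E_p)/(2D), Gamma^q_pq = (E G_p - F E_q)/(2D), Gamma^q_qq = (E G_q - 2F F_q + F G_p)/(2D); substitute and cancel common factors


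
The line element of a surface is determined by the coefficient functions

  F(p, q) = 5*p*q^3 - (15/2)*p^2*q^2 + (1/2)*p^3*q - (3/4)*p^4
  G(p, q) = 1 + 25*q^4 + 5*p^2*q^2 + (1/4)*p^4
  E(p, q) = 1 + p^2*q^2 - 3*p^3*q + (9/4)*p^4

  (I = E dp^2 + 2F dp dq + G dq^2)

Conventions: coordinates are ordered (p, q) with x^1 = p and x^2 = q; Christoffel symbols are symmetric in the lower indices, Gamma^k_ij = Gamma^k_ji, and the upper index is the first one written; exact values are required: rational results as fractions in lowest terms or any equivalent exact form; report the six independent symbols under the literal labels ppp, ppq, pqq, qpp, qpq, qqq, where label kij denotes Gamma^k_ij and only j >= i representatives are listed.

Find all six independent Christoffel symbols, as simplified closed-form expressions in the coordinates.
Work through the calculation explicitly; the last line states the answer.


E = 1 + p^2*q^2 - 3*p^3*q + (9/4)*p^4; F = 5*p*q^3 - (15/2)*p^2*q^2 + (1/2)*p^3*q - (3/4)*p^4; G = 1 + 25*q^4 + 5*p^2*q^2 + (1/4)*p^4
Gamma^k_ij = (1/2) g^{kl} (d_i g_jl + d_j g_il - d_l g_ij), with g^inv = (1/(EG-F^2)) [[G, -F], [-F, E]]
first partials: E_p = 2*p*q^2 - 9*p^2*q + 9*p^3, E_q = 2*p^2*q - 3*p^3, F_p = 5*q^3 - 15*p*q^2 + (3/2)*p^2*q - 3*p^3, F_q = 15*p*q^2 - 15*p^2*q + (1/2)*p^3, G_p = 10*p*q^2 + p^3, G_q = 100*q^3 + 10*p^2*q
D = EG - F^2 = 1 + 25*q^4 + 6*p^2*q^2 - 3*p^3*q + (5/2)*p^4
expanded: Gamma^p_pp = (G E_p - 2F F_p + F E_q)/(2D), Gamma^p_pq = (G E_q - F G_p)/(2D), Gamma^p_qq = (2G F_q - G G_p - F G_q)/(2D), Gamma^q_pp = (2E F_p - E E_q - F E_p)/(2D), Gamma^q_pq = (E G_p - F E_q)/(2D), Gamma^q_qq = (E G_q - 2F F_q + F G_p)/(2D); substitute and cancel common factors

Answer: Gamma_ppp = (9*p^3 - 9*p^2*q + 2*p*q^2)/(5*p^4 - 6*p^3*q + 12*p^2*q^2 + 50*q^4 + 2), Gamma_ppq = (-3*p^3 + 2*p^2*q)/(5*p^4 - 6*p^3*q + 12*p^2*q^2 + 50*q^4 + 2), Gamma_pqq = (-30*p^2*q + 20*p*q^2)/(5*p^4 - 6*p^3*q + 12*p^2*q^2 + 50*q^4 + 2), Gamma_qpp = (-3*p^3 + p^2*q - 30*p*q^2 + 10*q^3)/(5*p^4 - 6*p^3*q + 12*p^2*q^2 + 50*q^4 + 2), Gamma_qpq = (p^3 + 10*p*q^2)/(5*p^4 - 6*p^3*q + 12*p^2*q^2 + 50*q^4 + 2), Gamma_qqq = (10*p^2*q + 100*q^3)/(5*p^4 - 6*p^3*q + 12*p^2*q^2 + 50*q^4 + 2)


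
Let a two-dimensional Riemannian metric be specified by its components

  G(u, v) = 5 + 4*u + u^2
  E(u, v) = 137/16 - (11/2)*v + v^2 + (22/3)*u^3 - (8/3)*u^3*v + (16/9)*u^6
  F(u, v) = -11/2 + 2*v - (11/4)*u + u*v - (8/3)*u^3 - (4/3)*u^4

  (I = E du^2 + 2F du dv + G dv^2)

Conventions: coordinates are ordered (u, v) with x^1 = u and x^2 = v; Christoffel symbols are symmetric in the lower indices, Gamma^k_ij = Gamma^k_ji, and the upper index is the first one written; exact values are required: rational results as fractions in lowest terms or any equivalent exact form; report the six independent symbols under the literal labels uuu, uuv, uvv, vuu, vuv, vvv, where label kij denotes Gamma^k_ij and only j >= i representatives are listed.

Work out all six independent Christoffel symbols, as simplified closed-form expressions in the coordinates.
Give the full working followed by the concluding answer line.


E = 137/16 - (11/2)*v + v^2 + (22/3)*u^3 - (8/3)*u^3*v + (16/9)*u^6; F = -11/2 + 2*v - (11/4)*u + u*v - (8/3)*u^3 - (4/3)*u^4; G = 5 + 4*u + u^2
Gamma^k_ij = (1/2) g^{kl} (d_i g_jl + d_j g_il - d_l g_ij), with g^inv = (1/(EG-F^2)) [[G, -F], [-F, E]]
first partials: E_u = 22*u^2 - 8*u^2*v + (32/3)*u^5, E_v = -11/2 + 2*v - (8/3)*u^3, F_u = -11/4 + v - 8*u^2 - (16/3)*u^3, F_v = 2 + u, G_u = 4 + 2*u, G_v = 0
D = EG - F^2 = 201/16 - (11/2)*v + 4*u + v^2 + u^2 + (22/3)*u^3 - (8/3)*u^3*v + (16/9)*u^6
expanded: Gamma^u_uu = (G E_u - 2F F_u + F E_v)/(2D), Gamma^u_uv = (G E_v - F G_u)/(2D), Gamma^u_vv = (2G F_v - G G_u - F G_v)/(2D), Gamma^v_uu = (2E F_u - E E_v - F E_u)/(2D), Gamma^v_uv = (E G_u - F E_v)/(2D), Gamma^v_vv = (E G_v - 2F F_v + F G_u)/(2D); substitute and cancel common factors

Answer: Gamma_uuu = (768*u^5 - 576*u^2*v + 1584*u^2)/(256*u^6 - 384*u^3*v + 1056*u^3 + 144*u^2 + 576*u + 144*v^2 - 792*v + 1809), Gamma_uuv = (-192*u^3 + 144*v - 396)/(256*u^6 - 384*u^3*v + 1056*u^3 + 144*u^2 + 576*u + 144*v^2 - 792*v + 1809), Gamma_uvv = 0, Gamma_vuu = (-576*u^3 - 1152*u^2)/(256*u^6 - 384*u^3*v + 1056*u^3 + 144*u^2 + 576*u + 144*v^2 - 792*v + 1809), Gamma_vuv = (144*u + 288)/(256*u^6 - 384*u^3*v + 1056*u^3 + 144*u^2 + 576*u + 144*v^2 - 792*v + 1809), Gamma_vvv = 0


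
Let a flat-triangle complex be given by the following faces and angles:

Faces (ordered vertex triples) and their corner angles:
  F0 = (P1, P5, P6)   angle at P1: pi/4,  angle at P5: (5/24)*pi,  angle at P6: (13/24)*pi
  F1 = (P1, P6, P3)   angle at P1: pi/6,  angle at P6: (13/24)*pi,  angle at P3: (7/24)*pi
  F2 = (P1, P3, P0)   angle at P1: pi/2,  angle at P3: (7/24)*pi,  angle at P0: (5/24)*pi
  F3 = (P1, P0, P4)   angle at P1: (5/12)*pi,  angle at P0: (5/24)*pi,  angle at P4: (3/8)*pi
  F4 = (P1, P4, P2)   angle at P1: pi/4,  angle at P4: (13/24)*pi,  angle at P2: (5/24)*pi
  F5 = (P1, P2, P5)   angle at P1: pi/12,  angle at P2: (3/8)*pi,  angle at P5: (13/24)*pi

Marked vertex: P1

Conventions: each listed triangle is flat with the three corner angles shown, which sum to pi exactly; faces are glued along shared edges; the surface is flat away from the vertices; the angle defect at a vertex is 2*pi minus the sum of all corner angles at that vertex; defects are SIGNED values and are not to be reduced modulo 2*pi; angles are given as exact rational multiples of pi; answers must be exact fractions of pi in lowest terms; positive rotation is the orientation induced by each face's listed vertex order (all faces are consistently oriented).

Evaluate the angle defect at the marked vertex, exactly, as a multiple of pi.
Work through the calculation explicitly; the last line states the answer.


Sum of corner angles at P1: (5/3)*pi
defect = 2*pi - (5/3)*pi

Answer: defect(P1) = pi/3


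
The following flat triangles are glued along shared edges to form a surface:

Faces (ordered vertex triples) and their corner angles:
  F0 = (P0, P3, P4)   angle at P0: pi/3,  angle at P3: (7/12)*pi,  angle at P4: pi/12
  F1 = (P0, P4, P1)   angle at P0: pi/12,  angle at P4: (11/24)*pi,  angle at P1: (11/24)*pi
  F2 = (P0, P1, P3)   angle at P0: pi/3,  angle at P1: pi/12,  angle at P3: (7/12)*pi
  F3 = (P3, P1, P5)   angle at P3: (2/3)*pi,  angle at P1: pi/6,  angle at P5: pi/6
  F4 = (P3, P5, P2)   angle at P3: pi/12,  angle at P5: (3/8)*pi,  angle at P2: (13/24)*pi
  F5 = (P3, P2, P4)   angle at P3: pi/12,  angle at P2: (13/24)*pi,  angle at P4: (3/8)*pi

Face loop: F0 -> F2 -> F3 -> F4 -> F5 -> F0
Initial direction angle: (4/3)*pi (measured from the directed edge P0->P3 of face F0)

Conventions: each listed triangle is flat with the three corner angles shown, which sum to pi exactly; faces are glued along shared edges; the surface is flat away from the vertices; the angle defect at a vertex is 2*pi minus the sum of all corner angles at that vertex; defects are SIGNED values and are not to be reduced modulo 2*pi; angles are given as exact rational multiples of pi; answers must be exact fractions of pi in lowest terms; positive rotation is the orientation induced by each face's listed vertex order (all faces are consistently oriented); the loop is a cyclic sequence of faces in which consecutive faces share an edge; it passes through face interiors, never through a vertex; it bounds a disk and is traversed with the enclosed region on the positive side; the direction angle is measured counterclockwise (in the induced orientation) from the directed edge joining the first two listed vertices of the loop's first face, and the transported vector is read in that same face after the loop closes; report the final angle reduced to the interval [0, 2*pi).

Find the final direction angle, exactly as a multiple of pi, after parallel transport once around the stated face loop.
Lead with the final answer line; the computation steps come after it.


Answer: final direction angle = (4/3)*pi

enclosed vertex P3: corner angles sum to 2*pi, defect = 2*pi - 2*pi = 0
adding the enclosed defects to the starting angle (mod 2*pi, induced orientation) gives the holonomy
final angle = (4/3)*pi + 0 = (4/3)*pi (mod 2*pi)


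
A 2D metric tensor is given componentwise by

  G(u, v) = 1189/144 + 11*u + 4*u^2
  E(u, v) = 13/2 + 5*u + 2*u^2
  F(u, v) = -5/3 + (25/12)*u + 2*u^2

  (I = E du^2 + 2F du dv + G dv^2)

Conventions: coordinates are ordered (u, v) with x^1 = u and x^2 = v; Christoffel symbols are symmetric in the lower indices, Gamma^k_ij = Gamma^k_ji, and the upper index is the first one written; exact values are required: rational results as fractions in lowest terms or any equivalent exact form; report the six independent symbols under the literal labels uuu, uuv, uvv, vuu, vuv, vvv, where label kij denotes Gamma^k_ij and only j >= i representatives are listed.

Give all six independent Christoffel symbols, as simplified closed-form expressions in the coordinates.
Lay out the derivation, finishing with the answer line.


E = 13/2 + 5*u + 2*u^2; F = -5/3 + (25/12)*u + 2*u^2; G = 1189/144 + 11*u + 4*u^2
Gamma^k_ij = (1/2) g^{kl} (d_i g_jl + d_j g_il - d_l g_ij), with g^inv = (1/(EG-F^2)) [[G, -F], [-F, E]]
first partials: E_u = 5 + 4*u, E_v = 0, F_u = 25/12 + 4*u, F_v = 0, G_u = 11 + 8*u, G_v = 0
D = EG - F^2 = 14657/288 + (5747/48)*u + (14377/144)*u^2 + (101/3)*u^3 + 4*u^4
expanded: Gamma^u_uu = (G E_u - 2F F_u + F E_v)/(2D), Gamma^u_uv = (G E_v - F G_u)/(2D), Gamma^u_vv = (2G F_v - G G_u - F G_v)/(2D), Gamma^v_uu = (2E F_u - E E_v - F E_u)/(2D), Gamma^v_uv = (E G_u - F E_v)/(2D), Gamma^v_vv = (E G_v - 2F F_v + F G_u)/(2D); substitute and cancel common factors

Answer: Gamma_uuu = (5616*u^2 + 13346*u + 6945)/(1152*u^4 + 9696*u^3 + 28754*u^2 + 34482*u + 14657), Gamma_uuv = (-2304*u^3 - 5568*u^2 - 1380*u + 2640)/(1152*u^4 + 9696*u^3 + 28754*u^2 + 34482*u + 14657), Gamma_uvv = (-4608*u^3 - 19008*u^2 - 26936*u - 13079)/(1152*u^4 + 9696*u^3 + 28754*u^2 + 34482*u + 14657), Gamma_vuu = (1152*u^3 + 4320*u^2 + 9948*u + 5100)/(1152*u^4 + 9696*u^3 + 28754*u^2 + 34482*u + 14657), Gamma_vuv = (2304*u^3 + 8928*u^2 + 15408*u + 10296)/(1152*u^4 + 9696*u^3 + 28754*u^2 + 34482*u + 14657), Gamma_vvv = (2304*u^3 + 5568*u^2 + 1380*u - 2640)/(1152*u^4 + 9696*u^3 + 28754*u^2 + 34482*u + 14657)


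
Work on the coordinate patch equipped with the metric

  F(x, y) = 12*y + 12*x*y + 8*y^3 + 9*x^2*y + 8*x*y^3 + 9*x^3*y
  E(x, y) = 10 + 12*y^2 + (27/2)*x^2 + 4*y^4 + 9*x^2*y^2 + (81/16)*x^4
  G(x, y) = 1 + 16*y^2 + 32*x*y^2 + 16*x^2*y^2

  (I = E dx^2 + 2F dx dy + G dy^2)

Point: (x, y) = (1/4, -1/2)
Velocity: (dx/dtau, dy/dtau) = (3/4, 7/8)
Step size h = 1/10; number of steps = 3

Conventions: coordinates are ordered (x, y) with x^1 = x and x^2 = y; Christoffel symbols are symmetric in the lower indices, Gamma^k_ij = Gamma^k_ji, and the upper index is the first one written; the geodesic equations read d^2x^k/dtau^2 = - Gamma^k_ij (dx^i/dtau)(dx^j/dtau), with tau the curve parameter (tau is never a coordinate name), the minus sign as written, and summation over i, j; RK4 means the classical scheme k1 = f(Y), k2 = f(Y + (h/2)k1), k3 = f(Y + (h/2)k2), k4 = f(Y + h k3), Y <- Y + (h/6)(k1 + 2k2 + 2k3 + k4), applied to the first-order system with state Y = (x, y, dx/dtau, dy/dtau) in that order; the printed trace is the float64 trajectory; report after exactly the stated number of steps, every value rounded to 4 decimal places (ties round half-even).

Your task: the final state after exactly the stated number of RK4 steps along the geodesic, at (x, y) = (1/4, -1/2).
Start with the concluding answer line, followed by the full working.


Answer: x = 0.4487, y = -0.2223, dx/dtau = 0.5289, dy/dtau = 0.9885

f(Y) = (dx/dtau, dy/dtau, -Gamma^x_ij Y'^i Y'^j, -Gamma^y_ij Y'^i Y'^j) with the Gammas evaluated at the stage position; h = 0.100000; intermediate values shown to 6 dp
step 0: x = 0.2500, y = -0.5000, dx/dtau = 0.7500, dy/dtau = 0.8750
step 1:
  k1: at (x, y) = (0.250000, -0.500000), (dx/dtau, dy/dtau) = (0.750000, 0.875000); Gamma_xxx = 0.199750, Gamma_xxy = -0.355111, Gamma_xyy = 0.887778, Gamma_yxx = -0.137167, Gamma_yxy = 0.243853, Gamma_yyy = -0.609633; k1 = (0.750000, 0.875000, -0.325981, 0.223849)
  k2: at (x, y) = (0.287500, -0.456250), (dx/dtau, dy/dtau) = (0.733701, 0.886192); Gamma_xxx = 0.239028, Gamma_xxy = -0.337180, Gamma_xyy = 0.951494, Gamma_yxx = -0.155912, Gamma_yxy = 0.219933, Gamma_yyy = -0.620634; k2 = (0.733701, 0.886192, -0.437447, 0.285335)
  k3: at (x, y) = (0.286685, -0.455690), (dx/dtau, dy/dtau) = (0.728128, 0.889267); Gamma_xxx = 0.238647, Gamma_xxy = -0.337185, Gamma_xyy = 0.952074, Gamma_yxx = -0.155463, Gamma_yxy = 0.219655, Gamma_yyy = -0.620216; k3 = (0.728128, 0.889267, -0.442765, 0.288433)
  k4: at (x, y) = (0.322813, -0.411073), (dx/dtau, dy/dtau) = (0.705724, 0.903843); Gamma_xxx = 0.280616, Gamma_xxy = -0.317635, Gamma_xyy = 1.022135, Gamma_yxx = -0.170855, Gamma_yxy = 0.193394, Gamma_yyy = -0.622332; k4 = (0.705724, 0.903843, -0.569559, 0.346779)
  Y <- Y + (h/6)(k1 + 2k2 + 2k3 + k4): x = 0.3230, y = -0.4112, dx/dtau = 0.7057, dy/dtau = 0.9036
step 2:
  k1: at (x, y) = (0.322990, -0.411171), (dx/dtau, dy/dtau) = (0.705734, 0.903636); Gamma_xxx = 0.280704, Gamma_xxy = -0.317636, Gamma_xyy = 1.022032, Gamma_yxx = -0.170952, Gamma_yxy = 0.193444, Gamma_yyy = -0.622427; k1 = (0.705734, 0.903636, -0.569226, 0.346664)
  k2: at (x, y) = (0.358276, -0.365989), (dx/dtau, dy/dtau) = (0.677273, 0.920969); Gamma_xxx = 0.325735, Gamma_xxy = -0.295775, Gamma_xyy = 1.097695, Gamma_yxx = -0.182109, Gamma_yxy = 0.165359, Gamma_yyy = -0.613690; k2 = (0.677273, 0.920969, -0.711484, 0.397771)
  k3: at (x, y) = (0.356853, -0.365122), (dx/dtau, dy/dtau) = (0.670160, 0.923525); Gamma_xxx = 0.325081, Gamma_xxy = -0.295657, Gamma_xyy = 1.098708, Gamma_yxx = -0.181305, Gamma_yxy = 0.164894, Gamma_yyy = -0.612773; k3 = (0.670160, 0.923525, -0.717115, 0.399950)
  k4: at (x, y) = (0.390006, -0.318818), (dx/dtau, dy/dtau) = (0.634022, 0.943631); Gamma_xxx = 0.372314, Gamma_xxy = -0.270539, Gamma_xyy = 1.179514, Gamma_yxx = -0.186144, Gamma_yxy = 0.135260, Gamma_yyy = -0.589715; k4 = (0.634022, 0.943631, -0.876233, 0.438085)
  Y <- Y + (h/6)(k1 + 2k2 + 2k3 + k4): x = 0.3902, y = -0.3189, dx/dtau = 0.6340, dy/dtau = 0.9433
step 3:
  k1: at (x, y) = (0.390233, -0.318900), (dx/dtau, dy/dtau) = (0.634023, 0.943306); Gamma_xxx = 0.372446, Gamma_xxy = -0.270546, Gamma_xyy = 1.179436, Gamma_yxx = -0.186262, Gamma_yxy = 0.135301, Gamma_yyy = -0.589840; k1 = (0.634023, 0.943306, -0.875596, 0.437888)
  k2: at (x, y) = (0.421935, -0.271734), (dx/dtau, dy/dtau) = (0.590243, 0.965200); Gamma_xxx = 0.421626, Gamma_xxy = -0.241365, Gamma_xyy = 1.263018, Gamma_yxx = -0.183653, Gamma_yxy = 0.105135, Gamma_yyy = -0.550149; k2 = (0.590243, 0.965200, -1.048519, 0.456717)
  k3: at (x, y) = (0.419746, -0.270640), (dx/dtau, dy/dtau) = (0.581597, 0.966142); Gamma_xxx = 0.420501, Gamma_xxy = -0.241002, Gamma_xyy = 1.264267, Gamma_yxx = -0.182418, Gamma_yxy = 0.104549, Gamma_yyy = -0.548455; k3 = (0.581597, 0.966142, -1.051501, 0.456154)
  k4: at (x, y) = (0.448393, -0.222286), (dx/dtau, dy/dtau) = (0.528873, 0.988921); Gamma_xxx = 0.469268, Gamma_xxy = -0.206786, Gamma_xyy = 1.347399, Gamma_yxx = -0.170178, Gamma_yxy = 0.074990, Gamma_yyy = -0.488629; k4 = (0.528873, 0.988921, -1.232663, 0.447020)
  Y <- Y + (h/6)(k1 + 2k2 + 2k3 + k4): x = 0.4487, y = -0.2223, dx/dtau = 0.5289, dy/dtau = 0.9885


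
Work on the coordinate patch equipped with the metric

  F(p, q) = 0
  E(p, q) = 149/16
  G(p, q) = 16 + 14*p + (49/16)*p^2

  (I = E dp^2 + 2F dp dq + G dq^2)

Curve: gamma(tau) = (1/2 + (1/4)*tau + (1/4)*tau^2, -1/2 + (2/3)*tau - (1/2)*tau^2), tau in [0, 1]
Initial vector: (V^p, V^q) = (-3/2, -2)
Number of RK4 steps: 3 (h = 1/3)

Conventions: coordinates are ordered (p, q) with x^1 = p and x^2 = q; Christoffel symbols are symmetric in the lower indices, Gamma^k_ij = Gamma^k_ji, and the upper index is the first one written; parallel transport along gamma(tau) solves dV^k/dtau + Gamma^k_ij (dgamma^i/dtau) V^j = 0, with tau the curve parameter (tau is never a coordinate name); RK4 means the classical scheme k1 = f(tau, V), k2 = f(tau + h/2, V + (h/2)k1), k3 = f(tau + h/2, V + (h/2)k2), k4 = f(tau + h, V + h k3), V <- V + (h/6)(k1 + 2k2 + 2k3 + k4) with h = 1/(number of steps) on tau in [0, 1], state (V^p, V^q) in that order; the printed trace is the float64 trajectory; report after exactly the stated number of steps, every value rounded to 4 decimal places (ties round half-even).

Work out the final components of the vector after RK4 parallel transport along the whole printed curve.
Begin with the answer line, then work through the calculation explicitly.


Answer: V^p = -1.7981, V^q = -1.6119

gamma'(tau) = (1/4 + (1/2)*tau, 2/3 - tau); f(tau, V)^k = -Gamma^k_ij(gamma(tau)) gamma'^i(tau) V^j; h = 1/3; intermediate values shown to 6 dp
curve data and Christoffel symbols at the stage parameters:
  tau = 0.000000: gamma = (0.500000, -0.500000), gamma' = (0.250000, 0.666667); Gamma_ppp = 0.000000, Gamma_ppq = 0.000000, Gamma_pqq = -0.916107, Gamma_qpp = 0.000000, Gamma_qpq = 0.358974, Gamma_qqq = 0.000000
  tau = 0.166667: gamma = (0.548611, -0.402778), gamma' = (0.333333, 0.500000); Gamma_ppp = 0.000000, Gamma_ppq = 0.000000, Gamma_pqq = -0.932094, Gamma_qpp = 0.000000, Gamma_qpq = 0.352818, Gamma_qqq = 0.000000
  tau = 0.333333: gamma = (0.611111, -0.333333), gamma' = (0.416667, 0.333333); Gamma_ppp = 0.000000, Gamma_ppq = 0.000000, Gamma_pqq = -0.952647, Gamma_qpp = 0.000000, Gamma_qpq = 0.345205, Gamma_qqq = 0.000000
  tau = 0.500000: gamma = (0.687500, -0.291667), gamma' = (0.500000, 0.166667); Gamma_ppp = 0.000000, Gamma_ppq = 0.000000, Gamma_pqq = -0.977768, Gamma_qpp = 0.000000, Gamma_qpq = 0.336336, Gamma_qqq = 0.000000
  tau = 0.666667: gamma = (0.777778, -0.277778), gamma' = (0.583333, 0.000000); Gamma_ppp = 0.000000, Gamma_ppq = 0.000000, Gamma_pqq = -1.007457, Gamma_qpp = 0.000000, Gamma_qpq = 0.326425, Gamma_qqq = 0.000000
  tau = 0.833333: gamma = (0.881944, -0.291667), gamma' = (0.666667, -0.166667); Gamma_ppp = 0.000000, Gamma_ppq = 0.000000, Gamma_pqq = -1.041713, Gamma_qpp = 0.000000, Gamma_qpq = 0.315691, Gamma_qqq = 0.000000
  tau = 1.000000: gamma = (1.000000, -0.333333), gamma' = (0.750000, -0.333333); Gamma_ppp = 0.000000, Gamma_ppq = 0.000000, Gamma_pqq = -1.080537, Gamma_qpp = 0.000000, Gamma_qpq = 0.304348, Gamma_qqq = 0.000000
step 0: V^p = -1.5000, V^q = -2.0000
step 1: k1 = (-1.221477, 0.538462), k2 = (-0.890269, 0.525184), k3 = (-0.891300, 0.515706), k4 = (-0.580511, 0.469735); V <- V + (h/6)(k1 + 2k2 + 2k3 + k4): V^p = -1.7981, V^q = -1.8283
step 2: k1 = (-0.580586, 0.469880), k2 = (-0.285186, 0.400514), k3 = (-0.287070, 0.399699), k4 = (0.000000, 0.322772); V <- V + (h/6)(k1 + 2k2 + 2k3 + k4): V^p = -1.8939, V^q = -1.6954
step 3: k1 = (0.000000, 0.322826), k2 = (0.285010, 0.245840), k3 = (0.287237, 0.251040), k4 = (0.580503, 0.185468); V <- V + (h/6)(k1 + 2k2 + 2k3 + k4): V^p = -1.7981, V^q = -1.6119
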